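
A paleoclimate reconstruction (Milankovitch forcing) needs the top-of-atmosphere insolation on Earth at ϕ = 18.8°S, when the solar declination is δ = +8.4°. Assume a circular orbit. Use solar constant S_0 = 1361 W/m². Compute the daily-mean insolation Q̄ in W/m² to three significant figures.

Q̄ ≈ 374 W/m²

cos h₀ = −tan(-18.8°) tan(+8.400°) = 0.0503, h₀ = 1.5205 rad.
Bracket: h₀ sin ϕ sin δ + cos ϕ cos δ sin h₀ = 1.5205×-0.32227×0.14608 + 0.94665×0.98927×0.99874 = -0.071581 + 0.935312 = 0.863731.
Q̄ = (S_0/π) × [bracket] = (1361/π) × 0.863731 = 374.2 W/m².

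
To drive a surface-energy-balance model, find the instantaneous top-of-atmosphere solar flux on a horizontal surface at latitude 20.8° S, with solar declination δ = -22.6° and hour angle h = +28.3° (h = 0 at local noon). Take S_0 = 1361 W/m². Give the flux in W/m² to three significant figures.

1.22e+03 W/m²

cos θ_z = sin ϕ sin δ + cos ϕ cos δ cos h = 0.136466 + 0.759888 = 0.896354.
Flux = S_0 · cos θ_z = 1361 × 0.896354 = 1220 W/m².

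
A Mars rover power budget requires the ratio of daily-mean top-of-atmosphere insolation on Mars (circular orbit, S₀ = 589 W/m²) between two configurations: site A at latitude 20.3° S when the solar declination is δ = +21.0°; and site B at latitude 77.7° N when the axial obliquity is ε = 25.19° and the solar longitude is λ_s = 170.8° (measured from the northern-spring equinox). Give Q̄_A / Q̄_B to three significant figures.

Q̄_A / Q̄_B ≈ 2.10

— Configuration A (φ=-20.3°):
cos H₀ = −tan(-20.3°) tan(+21.000°) = 0.1420, H₀ = 1.4283 rad.
Bracket: H₀ sin φ sin δ + cos φ cos δ sin H₀ = 1.4283×-0.34694×0.35837 + 0.93789×0.93358×0.98987 = -0.177585 + 0.866726 = 0.689141.
Q̄ = (S₀/π) × [bracket] = (589/π) × 0.689141 = 129.20 W/m².
— Configuration B (φ=+77.7°):
Solar declination: sin δ = sin ε · sin λ_s = sin 25.19° × sin 170.8° = 0.06805, so δ = +3.902°.
cos H₀ = −tan(+77.7°) tan(+3.902°) = -0.3128, H₀ = 1.8890 rad.
Bracket: H₀ sin φ sin δ + cos φ cos δ sin H₀ = 1.8890×0.97705×0.06805 + 0.21303×0.99768×0.94981 = 0.125596 + 0.201869 = 0.327465.
Q̄ = (S₀/π) × [bracket] = (589/π) × 0.327465 = 61.395 W/m².
Ratio Q̄_A / Q̄_B = 129.20 / 61.395 = 2.104.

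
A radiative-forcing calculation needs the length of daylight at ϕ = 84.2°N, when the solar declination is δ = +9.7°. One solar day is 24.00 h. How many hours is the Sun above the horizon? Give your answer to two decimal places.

24.00 h

Sunrise equation: cos h₀ = −tan ϕ · tan δ = -1.6828 ≤ −1, so the Sun never sets (polar day) and h₀ = π.
Daylight = 2h₀/(2π) × 24.00 h = (3.1416/π) × 24.00 = 24.00 h.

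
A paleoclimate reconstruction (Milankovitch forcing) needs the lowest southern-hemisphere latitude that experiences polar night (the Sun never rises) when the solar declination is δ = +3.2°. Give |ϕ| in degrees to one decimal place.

Polar night requires cos h₀ = −tan ϕ tan δ ≥ 1, i.e. tan ϕ tan δ ≤ −1.
The boundary is |tan ϕ| · |tan δ| = 1, so |ϕ| = 90° − |δ| = 90° − 3.2° = 86.8° in the southern hemisphere.

|ϕ| = 86.8°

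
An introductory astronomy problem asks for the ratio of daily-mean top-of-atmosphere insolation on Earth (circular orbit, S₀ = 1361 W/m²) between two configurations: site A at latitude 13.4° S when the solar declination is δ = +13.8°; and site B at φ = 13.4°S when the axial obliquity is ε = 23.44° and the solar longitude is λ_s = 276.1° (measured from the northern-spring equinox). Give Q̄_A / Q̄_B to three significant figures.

— Configuration A (φ=-13.4°):
cos H₀ = −tan(-13.4°) tan(+13.800°) = 0.0585, H₀ = 1.5122 rad.
Bracket: H₀ sin φ sin δ + cos φ cos δ sin H₀ = 1.5122×-0.23175×0.23853 + 0.97278×0.97113×0.99829 = -0.083593 + 0.943080 = 0.859487.
Q̄ = (S₀/π) × [bracket] = (1361/π) × 0.859487 = 372.35 W/m².
— Configuration B (φ=-13.4°):
Solar declination: sin δ = sin ε · sin λ_s = sin 23.44° × sin 276.1° = -0.39554, so δ = -23.299°.
cos H₀ = −tan(-13.4°) tan(-23.299°) = -0.1026, H₀ = 1.6736 rad.
Bracket: H₀ sin φ sin δ + cos φ cos δ sin H₀ = 1.6736×-0.23175×-0.39554 + 0.97278×0.91845×0.99472 = 0.153413 + 0.888732 = 1.042145.
Q̄ = (S₀/π) × [bracket] = (1361/π) × 1.042145 = 451.48 W/m².
Ratio Q̄_A / Q̄_B = 372.35 / 451.48 = 0.8247.

Q̄_A / Q̄_B ≈ 0.825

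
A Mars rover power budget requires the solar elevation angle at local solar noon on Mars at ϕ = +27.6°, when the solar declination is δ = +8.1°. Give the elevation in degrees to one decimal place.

70.5°

At local noon the hour angle is zero, so the zenith angle equals |ϕ − δ| = |+27.6° − (+8.100°)| = 19.500°.
Elevation = 90° − 19.500° = 70.5°.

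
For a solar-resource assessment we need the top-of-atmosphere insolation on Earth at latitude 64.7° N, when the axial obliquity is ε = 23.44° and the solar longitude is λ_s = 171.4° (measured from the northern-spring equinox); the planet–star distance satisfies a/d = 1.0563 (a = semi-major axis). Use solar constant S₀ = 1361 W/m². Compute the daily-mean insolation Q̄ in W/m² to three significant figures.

Solar declination: sin δ = sin ε · sin λ_s = sin 23.44° × sin 171.4° = 0.05948, so δ = +3.410°.
cos H₀ = −tan(+64.7°) tan(+3.410°) = -0.1261, H₀ = 1.6972 rad.
Bracket: H₀ sin φ sin δ + cos φ cos δ sin H₀ = 1.6972×0.90408×0.05948 + 0.42736×0.99823×0.99202 = 0.091266 + 0.423199 = 0.514465.
Inverse-square distance factor (a/d)² = 1.0563² = 1.115770.
Q̄ = (S₀/π) × 1.115770 × [bracket] = (1361/π) × 1.115770 × 0.514465 = 248.7 W/m².

Q̄ ≈ 249 W/m²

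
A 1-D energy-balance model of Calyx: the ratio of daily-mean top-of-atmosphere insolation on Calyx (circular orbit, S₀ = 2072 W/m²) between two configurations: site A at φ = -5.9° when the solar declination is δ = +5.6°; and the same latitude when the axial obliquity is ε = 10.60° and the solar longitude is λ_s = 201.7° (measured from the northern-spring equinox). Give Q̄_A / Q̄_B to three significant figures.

Q̄_A / Q̄_B ≈ 0.971

— Configuration A (φ=-5.9°):
cos H₀ = −tan(-5.9°) tan(+5.600°) = 0.0101, H₀ = 1.5607 rad.
Bracket: H₀ sin φ sin δ + cos φ cos δ sin H₀ = 1.5607×-0.10279×0.09758 + 0.99470×0.99523×0.99995 = -0.015654 + 0.989906 = 0.974252.
Q̄ = (S₀/π) × [bracket] = (2072/π) × 0.974252 = 642.56 W/m².
— Configuration B (φ=-5.9°):
Solar declination: sin δ = sin ε · sin λ_s = sin 10.60° × sin 201.7° = -0.06802, so δ = -3.900°.
cos H₀ = −tan(-5.9°) tan(-3.900°) = -0.0070, H₀ = 1.5778 rad.
Bracket: H₀ sin φ sin δ + cos φ cos δ sin H₀ = 1.5778×-0.10279×-0.06802 + 0.99470×0.99768×0.99998 = 0.011032 + 0.992372 = 1.003404.
Q̄ = (S₀/π) × [bracket] = (2072/π) × 1.003404 = 661.78 W/m².
Ratio Q̄_A / Q̄_B = 642.56 / 661.78 = 0.9710.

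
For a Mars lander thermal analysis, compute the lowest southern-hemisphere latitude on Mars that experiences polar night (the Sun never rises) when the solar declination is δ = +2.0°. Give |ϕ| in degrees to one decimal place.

|ϕ| = 88.0°

Polar night requires cos h₀ = −tan ϕ tan δ ≥ 1, i.e. tan ϕ tan δ ≤ −1.
The boundary is |tan ϕ| · |tan δ| = 1, so |ϕ| = 90° − |δ| = 90° − 2.0° = 88.0° in the southern hemisphere.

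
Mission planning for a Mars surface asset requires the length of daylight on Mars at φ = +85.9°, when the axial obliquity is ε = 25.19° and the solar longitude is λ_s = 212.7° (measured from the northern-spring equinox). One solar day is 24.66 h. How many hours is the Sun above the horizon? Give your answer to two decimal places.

Solar declination: sin δ = sin ε · sin λ_s = sin 25.19° × sin 212.7° = -0.22994, so δ = -13.293°.
cos H₀ = −tan φ · tan δ = 3.2961 ≥ 1, so the Sun never rises (polar night) and H₀ = 0.
Daylight = 2H₀/(2π) × 24.66 h = (0.0000/π) × 24.66 = 0.00 h.

0.00 h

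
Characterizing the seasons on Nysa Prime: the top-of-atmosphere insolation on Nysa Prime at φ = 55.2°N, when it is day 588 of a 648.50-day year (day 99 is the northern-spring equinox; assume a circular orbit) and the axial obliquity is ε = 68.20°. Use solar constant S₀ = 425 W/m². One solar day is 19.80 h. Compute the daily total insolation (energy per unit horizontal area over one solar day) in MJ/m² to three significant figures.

Solar longitude: λ_s = 360° × (588 − 99)/648.50 = 271.457°.
sin δ = sin 68.20° × sin 271.457° = -0.92819, so δ = -68.154°.
cos H₀ = −tan(+55.2°) tan(-68.154°) = 3.5889 ≥ 1 ⇒ polar night, H₀ = 0 and Q̄ = 0.
Daily total = Q̄ × 19.80 h × 3600 s/h = 0.00 MJ/m².

0.00 MJ/m²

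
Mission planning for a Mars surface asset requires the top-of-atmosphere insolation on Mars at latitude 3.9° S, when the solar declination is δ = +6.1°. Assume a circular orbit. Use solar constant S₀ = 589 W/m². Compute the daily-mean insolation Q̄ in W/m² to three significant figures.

Q̄ ≈ 184 W/m²

cos H₀ = −tan(-3.9°) tan(+6.100°) = 0.0073, H₀ = 1.5635 rad.
Bracket: H₀ sin φ sin δ + cos φ cos δ sin H₀ = 1.5635×-0.06802×0.10626 + 0.99768×0.99434×0.99997 = -0.011301 + 0.992003 = 0.980702.
Q̄ = (S₀/π) × [bracket] = (589/π) × 0.980702 = 183.9 W/m².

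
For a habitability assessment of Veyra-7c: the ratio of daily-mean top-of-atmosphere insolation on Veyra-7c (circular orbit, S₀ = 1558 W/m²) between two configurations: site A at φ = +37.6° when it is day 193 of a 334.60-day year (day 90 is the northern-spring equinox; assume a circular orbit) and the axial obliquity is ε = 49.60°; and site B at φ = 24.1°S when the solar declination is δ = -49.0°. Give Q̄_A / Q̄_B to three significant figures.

Q̄_A / Q̄_B ≈ 1.22

— Configuration A (φ=+37.6°):
Solar longitude: λ_s = 360° × (193 − 90)/334.60 = 110.819°.
sin δ = sin 49.60° × sin 110.819° = 0.71182, so δ = +45.383°.
cos H₀ = −tan(+37.6°) tan(+45.383°) = -0.7805, H₀ = 2.4662 rad.
Bracket: H₀ sin φ sin δ + cos φ cos δ sin H₀ = 2.4662×0.61015×0.71182 + 0.79229×0.70237×0.62520 = 1.071113 + 0.347912 = 1.419025.
Q̄ = (S₀/π) × [bracket] = (1558/π) × 1.419025 = 703.73 W/m².
— Configuration B (φ=-24.1°):
cos H₀ = −tan(-24.1°) tan(-49.000°) = -0.5146, H₀ = 2.1113 rad.
Bracket: H₀ sin φ sin δ + cos φ cos δ sin H₀ = 2.1113×-0.40833×-0.75471 + 0.91283×0.65606×0.85744 = 0.650641 + 0.513496 = 1.164137.
Q̄ = (S₀/π) × [bracket] = (1558/π) × 1.164137 = 577.33 W/m².
Ratio Q̄_A / Q̄_B = 703.73 / 577.33 = 1.219.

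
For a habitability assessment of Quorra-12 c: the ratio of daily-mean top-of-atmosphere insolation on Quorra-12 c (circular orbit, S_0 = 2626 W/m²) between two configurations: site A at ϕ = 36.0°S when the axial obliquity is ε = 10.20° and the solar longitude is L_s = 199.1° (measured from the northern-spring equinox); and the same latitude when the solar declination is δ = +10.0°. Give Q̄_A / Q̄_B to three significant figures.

— Configuration A (ϕ=-36.0°):
Solar declination: sin δ = sin ε · sin L_s = sin 10.20° × sin 199.1° = -0.05795, so δ = -3.322°.
cos h₀ = −tan(-36.0°) tan(-3.322°) = -0.0422, h₀ = 1.6130 rad.
Bracket: h₀ sin ϕ sin δ + cos ϕ cos δ sin h₀ = 1.6130×-0.58779×-0.05795 + 0.80902×0.99832×0.99911 = 0.054943 + 0.806942 = 0.861885.
Q̄ = (S_0/π) × [bracket] = (2626/π) × 0.861885 = 720.43 W/m².
— Configuration B (ϕ=-36.0°):
cos h₀ = −tan(-36.0°) tan(+10.000°) = 0.1281, h₀ = 1.4423 rad.
Bracket: h₀ sin ϕ sin δ + cos ϕ cos δ sin h₀ = 1.4423×-0.58779×0.17365 + 0.80902×0.98481×0.99176 = -0.147215 + 0.790166 = 0.642951.
Q̄ = (S_0/π) × [bracket] = (2626/π) × 0.642951 = 537.43 W/m².
Ratio Q̄_A / Q̄_B = 720.43 / 537.43 = 1.341.

Q̄_A / Q̄_B ≈ 1.34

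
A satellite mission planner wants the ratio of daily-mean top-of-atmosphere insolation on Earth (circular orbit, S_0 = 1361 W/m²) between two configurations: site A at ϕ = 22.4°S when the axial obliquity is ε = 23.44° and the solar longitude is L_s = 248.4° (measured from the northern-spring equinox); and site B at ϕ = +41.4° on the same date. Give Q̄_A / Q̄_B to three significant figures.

Q̄_A / Q̄_B ≈ 3.07

— Configuration A (ϕ=-22.4°):
Solar declination: sin δ = sin ε · sin L_s = sin 23.44° × sin 248.4° = -0.36985, so δ = -21.707°.
cos h₀ = −tan(-22.4°) tan(-21.707°) = -0.1641, h₀ = 1.7356 rad.
Bracket: h₀ sin ϕ sin δ + cos ϕ cos δ sin h₀ = 1.7356×-0.38107×-0.36985 + 0.92455×0.92909×0.98645 = 0.244613 + 0.847351 = 1.091964.
Q̄ = (S_0/π) × [bracket] = (1361/π) × 1.091964 = 473.06 W/m².
— Configuration B (ϕ=+41.4°):
cos h₀ = −tan(+41.4°) tan(-21.707°) = 0.3510, h₀ = 1.2122 rad.
Bracket: h₀ sin ϕ sin δ + cos ϕ cos δ sin h₀ = 1.2122×0.66131×-0.36985 + 0.75011×0.92909×0.93639 = -0.296487 + 0.652589 = 0.356102.
Q̄ = (S_0/π) × [bracket] = (1361/π) × 0.356102 = 154.27 W/m².
Ratio Q̄_A / Q̄_B = 473.06 / 154.27 = 3.066.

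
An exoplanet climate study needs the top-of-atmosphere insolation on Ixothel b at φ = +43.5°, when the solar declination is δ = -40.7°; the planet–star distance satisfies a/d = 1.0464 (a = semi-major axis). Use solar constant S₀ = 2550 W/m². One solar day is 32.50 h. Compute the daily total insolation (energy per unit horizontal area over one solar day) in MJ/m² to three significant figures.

cos H₀ = −tan(+43.5°) tan(-40.700°) = 0.8162, H₀ = 0.6159 rad.
Bracket: H₀ sin φ sin δ + cos φ cos δ sin H₀ = 0.6159×0.68835×-0.65210 + 0.72537×0.75813×0.57772 = -0.276461 + 0.317703 = 0.041242.
Inverse-square distance factor (a/d)² = 1.0464² = 1.094953.
Q̄ = (S₀/π) × 1.094953 × [bracket] = (2550/π) × 1.094953 × 0.041242 = 36.654 W/m².
Daily total = Q̄ × 32.50 h × 3600 s/h = 36.654 × 32.50 × 3600 / 10⁶ = 4.289 MJ/m².

4.29 MJ/m²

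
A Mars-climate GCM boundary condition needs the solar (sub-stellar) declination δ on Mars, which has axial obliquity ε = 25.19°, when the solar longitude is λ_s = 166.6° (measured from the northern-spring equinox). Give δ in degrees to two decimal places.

sin δ = sin ε · sin λ_s = sin 25.19° × sin 166.6° = 0.098637.
δ = arcsin(0.098637) = +5.66°.

δ = +5.66°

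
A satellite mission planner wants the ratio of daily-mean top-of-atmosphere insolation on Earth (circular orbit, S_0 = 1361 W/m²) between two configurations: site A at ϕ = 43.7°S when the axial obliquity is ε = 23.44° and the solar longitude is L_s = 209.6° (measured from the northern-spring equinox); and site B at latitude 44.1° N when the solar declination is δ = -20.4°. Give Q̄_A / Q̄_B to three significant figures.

— Configuration A (ϕ=-43.7°):
Solar declination: sin δ = sin ε · sin L_s = sin 23.44° × sin 209.6° = -0.19648, so δ = -11.331°.
cos h₀ = −tan(-43.7°) tan(-11.331°) = -0.1915, h₀ = 1.7635 rad.
Bracket: h₀ sin ϕ sin δ + cos ϕ cos δ sin h₀ = 1.7635×-0.69088×-0.19648 + 0.72297×0.98051×0.98149 = 0.239385 + 0.695758 = 0.935143.
Q̄ = (S_0/π) × [bracket] = (1361/π) × 0.935143 = 405.12 W/m².
— Configuration B (ϕ=+44.1°):
cos h₀ = −tan(+44.1°) tan(-20.400°) = 0.3604, h₀ = 1.2021 rad.
Bracket: h₀ sin ϕ sin δ + cos ϕ cos δ sin h₀ = 1.2021×0.69591×-0.34857 + 0.71813×0.93728×0.93280 = -0.291597 + 0.627857 = 0.336260.
Q̄ = (S_0/π) × [bracket] = (1361/π) × 0.336260 = 145.67 W/m².
Ratio Q̄_A / Q̄_B = 405.12 / 145.67 = 2.781.

Q̄_A / Q̄_B ≈ 2.78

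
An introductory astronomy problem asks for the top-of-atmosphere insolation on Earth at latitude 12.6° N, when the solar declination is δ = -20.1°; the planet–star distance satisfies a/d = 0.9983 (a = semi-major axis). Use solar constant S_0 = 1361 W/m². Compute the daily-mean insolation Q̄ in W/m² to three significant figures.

cos h₀ = −tan(+12.6°) tan(-20.100°) = 0.0818, h₀ = 1.4889 rad.
Bracket: h₀ sin ϕ sin δ + cos ϕ cos δ sin h₀ = 1.4889×0.21814×-0.34366 + 0.97592×0.93909×0.99665 = -0.111617 + 0.913407 = 0.801790.
Inverse-square distance factor (a/d)² = 0.9983² = 0.996603.
Q̄ = (S_0/π) × 0.996603 × [bracket] = (1361/π) × 0.996603 × 0.801790 = 346.2 W/m².

Q̄ ≈ 346 W/m²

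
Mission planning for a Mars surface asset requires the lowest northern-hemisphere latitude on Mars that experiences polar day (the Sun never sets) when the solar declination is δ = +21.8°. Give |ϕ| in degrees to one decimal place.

Polar day requires cos h₀ = −tan ϕ tan δ ≤ −1, i.e. tan ϕ tan δ ≥ 1.
The boundary is |tan ϕ| · |tan δ| = 1, so |ϕ| = 90° − |δ| = 90° − 21.8° = 68.2° in the northern hemisphere.

|ϕ| = 68.2°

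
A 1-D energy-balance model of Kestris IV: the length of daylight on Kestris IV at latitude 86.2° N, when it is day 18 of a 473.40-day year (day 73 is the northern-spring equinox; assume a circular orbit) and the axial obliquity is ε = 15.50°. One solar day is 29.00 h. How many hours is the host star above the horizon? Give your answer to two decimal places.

0.00 h

Solar longitude: L_s = 360° × (18 − 73)/473.40 = -41.825°, i.e. -41.825° + 360° = 318.175°.
sin δ = sin 15.50° × sin 318.175° = -0.17821, so δ = -10.266°.
cos h₀ = −tan ϕ · tan δ = 2.7267 ≥ 1, so the host star never rises (polar night) and h₀ = 0.
Daylight = 2h₀/(2π) × 29.00 h = (0.0000/π) × 29.00 = 0.00 h.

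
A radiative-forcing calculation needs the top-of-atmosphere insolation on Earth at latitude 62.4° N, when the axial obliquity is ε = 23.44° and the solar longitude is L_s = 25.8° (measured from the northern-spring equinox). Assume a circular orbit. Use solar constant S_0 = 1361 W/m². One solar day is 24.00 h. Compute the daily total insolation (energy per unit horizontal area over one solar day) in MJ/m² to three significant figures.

27.1 MJ/m²

Solar declination: sin δ = sin ε · sin L_s = sin 23.44° × sin 25.8° = 0.17313, so δ = +9.970°.
cos h₀ = −tan(+62.4°) tan(+9.970°) = -0.3362, h₀ = 1.9137 rad.
Bracket: h₀ sin ϕ sin δ + cos ϕ cos δ sin h₀ = 1.9137×0.88620×0.17313 + 0.46330×0.98490×0.94177 = 0.293615 + 0.429734 = 0.723349.
Q̄ = (S_0/π) × [bracket] = (1361/π) × 0.723349 = 313.37 W/m².
Daily total = Q̄ × 24.00 h × 3600 s/h = 313.37 × 24.00 × 3600 / 10⁶ = 27.08 MJ/m².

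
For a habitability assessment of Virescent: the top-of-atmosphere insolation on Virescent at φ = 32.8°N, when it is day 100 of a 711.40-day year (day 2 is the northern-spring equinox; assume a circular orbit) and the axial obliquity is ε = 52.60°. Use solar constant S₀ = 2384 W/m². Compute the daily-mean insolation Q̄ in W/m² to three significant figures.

Solar longitude: λ_s = 360° × (100 − 2)/711.40 = 49.592°.
sin δ = sin 52.60° × sin 49.592° = 0.60491, so δ = +37.222°.
cos H₀ = −tan(+32.8°) tan(+37.222°) = -0.4896, H₀ = 2.0824 rad.
Bracket: H₀ sin φ sin δ + cos φ cos δ sin H₀ = 2.0824×0.54171×0.60491 + 0.84057×0.79630×0.87197 = 0.682373 + 0.583650 = 1.266023.
Q̄ = (S₀/π) × [bracket] = (2384/π) × 1.266023 = 960.7 W/m².

Q̄ ≈ 961 W/m²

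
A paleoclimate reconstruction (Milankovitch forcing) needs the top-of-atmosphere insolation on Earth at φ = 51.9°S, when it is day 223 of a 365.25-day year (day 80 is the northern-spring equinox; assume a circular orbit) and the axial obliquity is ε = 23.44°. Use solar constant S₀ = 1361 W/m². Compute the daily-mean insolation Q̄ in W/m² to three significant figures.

Q̄ ≈ 139 W/m²

Solar longitude: λ_s = 360° × (223 − 80)/365.25 = 140.945°.
sin δ = sin 23.44° × sin 140.945° = 0.25064, so δ = +14.515°.
cos H₀ = −tan(-51.9°) tan(+14.515°) = 0.3302, H₀ = 1.2343 rad.
Bracket: H₀ sin φ sin δ + cos φ cos δ sin H₀ = 1.2343×-0.78694×0.25064 + 0.61704×0.96808×0.94392 = -0.243452 + 0.563845 = 0.320393.
Q̄ = (S₀/π) × [bracket] = (1361/π) × 0.320393 = 138.8 W/m².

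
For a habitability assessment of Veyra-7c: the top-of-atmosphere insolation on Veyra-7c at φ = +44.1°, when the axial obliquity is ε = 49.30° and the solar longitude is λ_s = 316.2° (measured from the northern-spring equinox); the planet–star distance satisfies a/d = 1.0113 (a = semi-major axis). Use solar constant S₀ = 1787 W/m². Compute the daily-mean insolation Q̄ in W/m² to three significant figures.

Solar declination: sin δ = sin ε · sin λ_s = sin 49.30° × sin 316.2° = -0.52474, so δ = -31.651°.
cos H₀ = −tan(+44.1°) tan(-31.651°) = 0.5974, H₀ = 0.9306 rad.
Bracket: H₀ sin φ sin δ + cos φ cos δ sin H₀ = 0.9306×0.69591×-0.52474 + 0.71813×0.85126×0.80198 = -0.339829 + 0.490263 = 0.150434.
Inverse-square distance factor (a/d)² = 1.0113² = 1.022728.
Q̄ = (S₀/π) × 1.022728 × [bracket] = (1787/π) × 1.022728 × 0.150434 = 87.51 W/m².

Q̄ ≈ 87.5 W/m²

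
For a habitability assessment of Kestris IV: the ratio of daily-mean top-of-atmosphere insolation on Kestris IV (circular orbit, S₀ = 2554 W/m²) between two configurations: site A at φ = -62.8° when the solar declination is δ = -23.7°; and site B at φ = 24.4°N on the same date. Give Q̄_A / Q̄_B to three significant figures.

Q̄_A / Q̄_B ≈ 1.94

— Configuration A (φ=-62.8°):
cos H₀ = −tan(-62.8°) tan(-23.700°) = -0.8541, H₀ = 2.5947 rad.
Bracket: H₀ sin φ sin δ + cos φ cos δ sin H₀ = 2.5947×-0.88942×-0.40195 + 0.45710×0.91566×0.52004 = 0.927611 + 0.217662 = 1.145273.
Q̄ = (S₀/π) × [bracket] = (2554/π) × 1.145273 = 931.07 W/m².
— Configuration B (φ=+24.4°):
cos H₀ = −tan(+24.4°) tan(-23.700°) = 0.1991, H₀ = 1.3703 rad.
Bracket: H₀ sin φ sin δ + cos φ cos δ sin H₀ = 1.3703×0.41310×-0.40195 + 0.91068×0.91566×0.97997 = -0.227532 + 0.817171 = 0.589639.
Q̄ = (S₀/π) × [bracket] = (2554/π) × 0.589639 = 479.35 W/m².
Ratio Q̄_A / Q̄_B = 931.07 / 479.35 = 1.942.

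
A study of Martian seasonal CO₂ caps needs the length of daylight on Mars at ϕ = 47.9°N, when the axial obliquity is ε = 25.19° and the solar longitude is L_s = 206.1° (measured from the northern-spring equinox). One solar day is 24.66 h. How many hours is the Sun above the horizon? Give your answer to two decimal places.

10.66 h

Solar declination: sin δ = sin ε · sin L_s = sin 25.19° × sin 206.1° = -0.18725, so δ = -10.792°.
cos h₀ = −tan ϕ · tan δ = −tan(+47.9°) × tan(-10.792°) = 0.2110, so h₀ = 1.3582 rad = 77.82°.
Daylight = 2h₀/(2π) × 24.66 h = (1.3582/π) × 24.66 = 10.66 h.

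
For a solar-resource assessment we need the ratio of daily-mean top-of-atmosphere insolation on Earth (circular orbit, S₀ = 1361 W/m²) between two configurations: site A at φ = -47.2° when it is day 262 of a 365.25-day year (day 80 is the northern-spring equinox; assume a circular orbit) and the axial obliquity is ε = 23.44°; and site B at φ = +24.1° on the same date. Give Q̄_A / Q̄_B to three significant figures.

— Configuration A (φ=-47.2°):
Solar longitude: λ_s = 360° × (262 − 80)/365.25 = 179.384°.
sin δ = sin 23.44° × sin 179.384° = 0.00428, so δ = +0.245°.
cos H₀ = −tan(-47.2°) tan(+0.245°) = 0.0046, H₀ = 1.5662 rad.
Bracket: H₀ sin φ sin δ + cos φ cos δ sin H₀ = 1.5662×-0.73373×0.00428 + 0.67944×0.99999×0.99999 = -0.004918 + 0.679426 = 0.674508.
Q̄ = (S₀/π) × [bracket] = (1361/π) × 0.674508 = 292.21 W/m².
— Configuration B (φ=+24.1°):
cos H₀ = −tan(+24.1°) tan(+0.245°) = -0.0019, H₀ = 1.5727 rad.
Bracket: H₀ sin φ sin δ + cos φ cos δ sin H₀ = 1.5727×0.40833×0.00428 + 0.91283×0.99999×1.00000 = 0.002749 + 0.912821 = 0.915570.
Q̄ = (S₀/π) × [bracket] = (1361/π) × 0.915570 = 396.64 W/m².
Ratio Q̄_A / Q̄_B = 292.21 / 396.64 = 0.7367.

Q̄_A / Q̄_B ≈ 0.737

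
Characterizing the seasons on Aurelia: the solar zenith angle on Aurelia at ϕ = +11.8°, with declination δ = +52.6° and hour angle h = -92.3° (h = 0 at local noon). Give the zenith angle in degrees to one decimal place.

θ_z = 82.0°

cos θ_z = sin ϕ sin δ + cos ϕ cos δ cos h = 0.162455 + -0.023860 = 0.138595.
θ_z = arccos(0.138595) = 82.0°.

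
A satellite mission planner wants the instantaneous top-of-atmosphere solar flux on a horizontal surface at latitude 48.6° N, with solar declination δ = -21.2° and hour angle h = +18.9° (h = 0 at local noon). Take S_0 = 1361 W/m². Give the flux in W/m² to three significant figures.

cos θ_z = sin ϕ sin δ + cos ϕ cos δ cos h = -0.271259 + 0.583315 = 0.312056.
Flux = S_0 · cos θ_z = 1361 × 0.312056 = 424.7 W/m².

425 W/m²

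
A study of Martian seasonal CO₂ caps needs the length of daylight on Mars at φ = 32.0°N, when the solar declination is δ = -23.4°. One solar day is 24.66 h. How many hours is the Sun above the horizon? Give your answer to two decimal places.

cos H₀ = −tan φ · tan δ = −tan(+32.0°) × tan(-23.400°) = 0.2704, so H₀ = 1.2970 rad = 74.31°.
Daylight = 2H₀/(2π) × 24.66 h = (1.2970/π) × 24.66 = 10.18 h.

10.18 h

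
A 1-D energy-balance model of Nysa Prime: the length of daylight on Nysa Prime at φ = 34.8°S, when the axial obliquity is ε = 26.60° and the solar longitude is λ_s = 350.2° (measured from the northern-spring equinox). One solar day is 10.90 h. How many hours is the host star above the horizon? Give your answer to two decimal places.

Solar declination: sin δ = sin ε · sin λ_s = sin 26.60° × sin 350.2° = -0.07621, so δ = -4.371°.
cos H₀ = −tan φ · tan δ = −tan(-34.8°) × tan(-4.371°) = -0.0531, so H₀ = 1.6239 rad = 93.05°.
Daylight = 2H₀/(2π) × 10.90 h = (1.6239/π) × 10.90 = 5.63 h.

5.63 h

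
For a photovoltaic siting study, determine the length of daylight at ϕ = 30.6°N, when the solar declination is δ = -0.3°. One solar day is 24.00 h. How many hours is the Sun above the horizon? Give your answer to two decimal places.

11.98 h

cos h₀ = −tan ϕ · tan δ = −tan(+30.6°) × tan(-0.300°) = 0.0031, so h₀ = 1.5677 rad = 89.82°.
Daylight = 2h₀/(2π) × 24.00 h = (1.5677/π) × 24.00 = 11.98 h.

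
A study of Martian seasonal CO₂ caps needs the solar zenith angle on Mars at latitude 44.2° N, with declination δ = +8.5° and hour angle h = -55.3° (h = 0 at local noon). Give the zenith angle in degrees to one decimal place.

cos θ_z = sin ϕ sin δ + cos ϕ cos δ cos h = 0.103048 + 0.403640 = 0.506688.
θ_z = arccos(0.506688) = 59.6°.

θ_z = 59.6°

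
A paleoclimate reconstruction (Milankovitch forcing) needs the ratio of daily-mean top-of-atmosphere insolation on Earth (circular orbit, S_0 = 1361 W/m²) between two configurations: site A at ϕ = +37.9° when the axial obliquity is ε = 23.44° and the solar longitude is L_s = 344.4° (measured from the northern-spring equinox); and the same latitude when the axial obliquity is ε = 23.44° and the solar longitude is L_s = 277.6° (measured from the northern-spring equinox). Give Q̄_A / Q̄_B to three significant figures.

Q̄_A / Q̄_B ≈ 1.77

— Configuration A (ϕ=+37.9°):
Solar declination: sin δ = sin ε · sin L_s = sin 23.44° × sin 344.4° = -0.10697, so δ = -6.141°.
cos h₀ = −tan(+37.9°) tan(-6.141°) = 0.0838, h₀ = 1.4869 rad.
Bracket: h₀ sin ϕ sin δ + cos ϕ cos δ sin h₀ = 1.4869×0.61429×-0.10697 + 0.78908×0.99426×0.99649 = -0.097705 + 0.781797 = 0.684092.
Q̄ = (S_0/π) × [bracket] = (1361/π) × 0.684092 = 296.36 W/m².
— Configuration B (ϕ=+37.9°):
Solar declination: sin δ = sin ε · sin L_s = sin 23.44° × sin 277.6° = -0.39429, so δ = -23.222°.
cos h₀ = −tan(+37.9°) tan(-23.222°) = 0.3340, h₀ = 1.2302 rad.
Bracket: h₀ sin ϕ sin δ + cos ϕ cos δ sin h₀ = 1.2302×0.61429×-0.39429 + 0.78908×0.91898×0.94257 = -0.297965 + 0.683503 = 0.385538.
Q̄ = (S_0/π) × [bracket] = (1361/π) × 0.385538 = 167.02 W/m².
Ratio Q̄_A / Q̄_B = 296.36 / 167.02 = 1.774.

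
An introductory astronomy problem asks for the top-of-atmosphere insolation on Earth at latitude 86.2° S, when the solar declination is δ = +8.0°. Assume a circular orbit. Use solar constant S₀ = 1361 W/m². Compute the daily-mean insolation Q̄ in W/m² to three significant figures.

cos H₀ = −tan(-86.2°) tan(+8.000°) = 2.1159 ≥ 1 ⇒ polar night, H₀ = 0 and Q̄ = 0.

Q̄ ≈ 0.00 W/m²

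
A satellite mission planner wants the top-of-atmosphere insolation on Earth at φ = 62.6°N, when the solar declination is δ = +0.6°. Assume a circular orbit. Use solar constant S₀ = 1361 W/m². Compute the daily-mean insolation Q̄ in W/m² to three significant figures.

Q̄ ≈ 206 W/m²

cos H₀ = −tan(+62.6°) tan(+0.600°) = -0.0202, H₀ = 1.5910 rad.
Bracket: H₀ sin φ sin δ + cos φ cos δ sin H₀ = 1.5910×0.88782×0.01047 + 0.46020×0.99995×0.99980 = 0.014789 + 0.460085 = 0.474874.
Q̄ = (S₀/π) × [bracket] = (1361/π) × 0.474874 = 205.7 W/m².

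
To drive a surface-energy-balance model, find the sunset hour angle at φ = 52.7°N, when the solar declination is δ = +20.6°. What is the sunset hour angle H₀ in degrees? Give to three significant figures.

cos H₀ = −tan φ · tan δ = −tan(+52.7°) × tan(+20.600°) = -0.4934, so H₀ = 2.0868 rad = 119.56°.

H₀ = 120°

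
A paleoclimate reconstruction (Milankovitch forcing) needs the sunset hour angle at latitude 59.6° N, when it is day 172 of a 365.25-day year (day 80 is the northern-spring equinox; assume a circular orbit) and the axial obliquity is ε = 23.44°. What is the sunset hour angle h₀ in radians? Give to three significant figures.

h₀ = 2.40 rad

Solar longitude: L_s = 360° × (172 − 80)/365.25 = 90.678°.
sin δ = sin 23.44° × sin 90.678° = 0.39776, so δ = +23.438°.
cos h₀ = −tan ϕ · tan δ = −tan(+59.6°) × tan(+23.438°) = -0.7389, so h₀ = 2.4023 rad = 137.64°.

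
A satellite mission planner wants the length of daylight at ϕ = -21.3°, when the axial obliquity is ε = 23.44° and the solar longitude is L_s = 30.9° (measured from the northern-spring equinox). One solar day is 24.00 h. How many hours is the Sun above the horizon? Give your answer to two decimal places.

11.38 h

Solar declination: sin δ = sin ε · sin L_s = sin 23.44° × sin 30.9° = 0.20428, so δ = +11.787°.
cos h₀ = −tan ϕ · tan δ = −tan(-21.3°) × tan(+11.787°) = 0.0814, so h₀ = 1.4893 rad = 85.33°.
Daylight = 2h₀/(2π) × 24.00 h = (1.4893/π) × 24.00 = 11.38 h.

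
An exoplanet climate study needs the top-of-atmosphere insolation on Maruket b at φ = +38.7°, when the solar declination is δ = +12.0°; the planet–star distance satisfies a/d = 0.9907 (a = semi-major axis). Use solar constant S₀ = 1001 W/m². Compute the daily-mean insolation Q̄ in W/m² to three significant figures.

cos H₀ = −tan(+38.7°) tan(+12.000°) = -0.1703, H₀ = 1.7419 rad.
Bracket: H₀ sin φ sin δ + cos φ cos δ sin H₀ = 1.7419×0.62524×0.20791 + 0.78043×0.97815×0.98539 = 0.226436 + 0.752225 = 0.978661.
Inverse-square distance factor (a/d)² = 0.9907² = 0.981486.
Q̄ = (S₀/π) × 0.981486 × [bracket] = (1001/π) × 0.981486 × 0.978661 = 306.1 W/m².

Q̄ ≈ 306 W/m²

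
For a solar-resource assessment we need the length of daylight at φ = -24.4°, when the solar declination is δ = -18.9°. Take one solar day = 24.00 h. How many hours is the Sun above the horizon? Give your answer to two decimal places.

cos H₀ = −tan φ · tan δ = −tan(-24.4°) × tan(-18.900°) = -0.1553, so H₀ = 1.7267 rad = 98.93°.
Daylight = 2H₀/(2π) × 24.00 h = (1.7267/π) × 24.00 = 13.19 h.

13.19 h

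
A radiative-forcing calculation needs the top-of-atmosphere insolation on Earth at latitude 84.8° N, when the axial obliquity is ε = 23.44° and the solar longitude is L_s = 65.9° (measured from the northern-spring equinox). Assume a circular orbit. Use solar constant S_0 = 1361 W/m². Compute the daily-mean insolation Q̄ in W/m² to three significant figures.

Q̄ ≈ 492 W/m²

Solar declination: sin δ = sin ε · sin L_s = sin 23.44° × sin 65.9° = 0.36311, so δ = +21.292°.
cos h₀ = −tan(+84.8°) tan(+21.292°) = -4.2822 ≤ −1 ⇒ polar day, h₀ = π.
Bracket: h₀ sin ϕ sin δ + cos ϕ cos δ sin h₀ = 3.1416×0.99588×0.36311 + 0.09063×0.93174×0.00000 = 1.136047 + 0.000000 = 1.136047.
Q̄ = (S_0/π) × [bracket] = (1361/π) × 1.136047 = 492.2 W/m².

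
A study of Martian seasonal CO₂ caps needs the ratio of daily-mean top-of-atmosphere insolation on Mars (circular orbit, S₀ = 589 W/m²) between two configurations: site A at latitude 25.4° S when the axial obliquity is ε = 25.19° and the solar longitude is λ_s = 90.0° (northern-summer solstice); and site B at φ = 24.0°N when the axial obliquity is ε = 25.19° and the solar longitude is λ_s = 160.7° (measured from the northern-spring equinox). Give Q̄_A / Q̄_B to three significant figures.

— Configuration A (φ=-25.4°):
Solar declination: sin δ = sin ε · sin λ_s = sin 25.19° × sin 90.0° = 0.42562, so δ = +25.190°.
cos H₀ = −tan(-25.4°) tan(+25.190°) = 0.2233, H₀ = 1.3456 rad.
Bracket: H₀ sin φ sin δ + cos φ cos δ sin H₀ = 1.3456×-0.42894×0.42562 + 0.90334×0.90490×0.97474 = -0.245660 + 0.796784 = 0.551124.
Q̄ = (S₀/π) × [bracket] = (589/π) × 0.551124 = 103.33 W/m².
— Configuration B (φ=+24.0°):
Solar declination: sin δ = sin ε · sin λ_s = sin 25.19° × sin 160.7° = 0.14067, so δ = +8.087°.
cos H₀ = −tan(+24.0°) tan(+8.087°) = -0.0633, H₀ = 1.6341 rad.
Bracket: H₀ sin φ sin δ + cos φ cos δ sin H₀ = 1.6341×0.40674×0.14067 + 0.91355×0.99006×0.99800 = 0.093497 + 0.902660 = 0.996157.
Q̄ = (S₀/π) × [bracket] = (589/π) × 0.996157 = 186.76 W/m².
Ratio Q̄_A / Q̄_B = 103.33 / 186.76 = 0.5533.

Q̄_A / Q̄_B ≈ 0.553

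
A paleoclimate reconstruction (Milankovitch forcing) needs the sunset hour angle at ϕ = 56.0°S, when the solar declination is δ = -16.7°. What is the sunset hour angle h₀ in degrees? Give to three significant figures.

cos h₀ = −tan ϕ · tan δ = −tan(-56.0°) × tan(-16.700°) = -0.4448, so h₀ = 2.0317 rad = 116.41°.

h₀ = 116°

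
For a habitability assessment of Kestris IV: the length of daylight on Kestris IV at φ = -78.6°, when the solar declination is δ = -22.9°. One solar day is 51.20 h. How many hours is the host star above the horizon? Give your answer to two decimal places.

Sunrise equation: cos H₀ = −tan φ · tan δ = -2.0950 ≤ −1, so the host star never sets (polar day) and H₀ = π.
Daylight = 2H₀/(2π) × 51.20 h = (3.1416/π) × 51.20 = 51.20 h.

51.20 h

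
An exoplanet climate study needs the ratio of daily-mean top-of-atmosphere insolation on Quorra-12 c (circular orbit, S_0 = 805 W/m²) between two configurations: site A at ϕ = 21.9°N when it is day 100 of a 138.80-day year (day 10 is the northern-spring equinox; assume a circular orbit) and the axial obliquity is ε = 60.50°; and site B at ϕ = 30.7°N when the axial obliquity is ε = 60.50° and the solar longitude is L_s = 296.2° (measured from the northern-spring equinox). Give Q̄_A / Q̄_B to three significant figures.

— Configuration A (ϕ=+21.9°):
Solar longitude: L_s = 360° × (100 − 10)/138.80 = 233.429°.
sin δ = sin 60.50° × sin 233.429° = -0.69900, so δ = -44.347°.
cos h₀ = −tan(+21.9°) tan(-44.347°) = 0.3929, h₀ = 1.1670 rad.
Bracket: h₀ sin ϕ sin δ + cos ϕ cos δ sin h₀ = 1.1670×0.37299×-0.69900 + 0.92784×0.71512×0.91956 = -0.304260 + 0.610144 = 0.305884.
Q̄ = (S_0/π) × [bracket] = (805/π) × 0.305884 = 78.380 W/m².
— Configuration B (ϕ=+30.7°):
Solar declination: sin δ = sin ε · sin L_s = sin 60.50° × sin 296.2° = -0.78093, so δ = -51.346°.
cos h₀ = −tan(+30.7°) tan(-51.346°) = 0.7424, h₀ = 0.7342 rad.
Bracket: h₀ sin ϕ sin δ + cos ϕ cos δ sin h₀ = 0.7342×0.51054×-0.78093 + 0.85985×0.62461×0.67001 = -0.292723 + 0.359843 = 0.067120.
Q̄ = (S_0/π) × [bracket] = (805/π) × 0.067120 = 17.199 W/m².
Ratio Q̄_A / Q̄_B = 78.380 / 17.199 = 4.557.

Q̄_A / Q̄_B ≈ 4.56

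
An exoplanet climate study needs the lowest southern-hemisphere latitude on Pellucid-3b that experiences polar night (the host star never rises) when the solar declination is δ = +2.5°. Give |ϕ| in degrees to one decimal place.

|ϕ| = 87.5°

Polar night requires cos h₀ = −tan ϕ tan δ ≥ 1, i.e. tan ϕ tan δ ≤ −1.
The boundary is |tan ϕ| · |tan δ| = 1, so |ϕ| = 90° − |δ| = 90° − 2.5° = 87.5° in the southern hemisphere.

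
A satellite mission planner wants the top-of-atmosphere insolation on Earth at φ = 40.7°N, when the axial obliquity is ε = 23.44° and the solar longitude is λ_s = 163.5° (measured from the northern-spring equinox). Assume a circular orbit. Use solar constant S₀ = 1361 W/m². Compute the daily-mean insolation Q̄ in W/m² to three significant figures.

Q̄ ≈ 378 W/m²

Solar declination: sin δ = sin ε · sin λ_s = sin 23.44° × sin 163.5° = 0.11298, so δ = +6.487°.
cos H₀ = −tan(+40.7°) tan(+6.487°) = -0.0978, H₀ = 1.6688 rad.
Bracket: H₀ sin φ sin δ + cos φ cos δ sin H₀ = 1.6688×0.65210×0.11298 + 0.75813×0.99360×0.99521 = 0.122948 + 0.749670 = 0.872618.
Q̄ = (S₀/π) × [bracket] = (1361/π) × 0.872618 = 378.0 W/m².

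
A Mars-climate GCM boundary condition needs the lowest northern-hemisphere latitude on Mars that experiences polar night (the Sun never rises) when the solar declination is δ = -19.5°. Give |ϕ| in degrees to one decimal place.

|ϕ| = 70.5°

Polar night requires cos h₀ = −tan ϕ tan δ ≥ 1, i.e. tan ϕ tan δ ≤ −1.
The boundary is |tan ϕ| · |tan δ| = 1, so |ϕ| = 90° − |δ| = 90° − 19.5° = 70.5° in the northern hemisphere.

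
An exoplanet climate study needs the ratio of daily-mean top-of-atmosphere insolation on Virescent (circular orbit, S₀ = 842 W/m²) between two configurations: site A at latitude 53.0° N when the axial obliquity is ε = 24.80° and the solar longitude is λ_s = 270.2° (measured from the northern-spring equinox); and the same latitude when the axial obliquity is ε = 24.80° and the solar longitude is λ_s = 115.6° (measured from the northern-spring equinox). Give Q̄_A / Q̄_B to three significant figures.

— Configuration A (φ=+53.0°):
Solar declination: sin δ = sin ε · sin λ_s = sin 24.80° × sin 270.2° = -0.41945, so δ = -24.800°.
cos H₀ = −tan(+53.0°) tan(-24.800°) = 0.6132, H₀ = 0.9107 rad.
Bracket: H₀ sin φ sin δ + cos φ cos δ sin H₀ = 0.9107×0.79864×-0.41945 + 0.60182×0.90778×0.78995 = -0.305075 + 0.431566 = 0.126491.
Q̄ = (S₀/π) × [bracket] = (842/π) × 0.126491 = 33.902 W/m².
— Configuration B (φ=+53.0°):
Solar declination: sin δ = sin ε · sin λ_s = sin 24.80° × sin 115.6° = 0.37828, so δ = +22.227°.
cos H₀ = −tan(+53.0°) tan(+22.227°) = -0.5423, H₀ = 2.1439 rad.
Bracket: H₀ sin φ sin δ + cos φ cos δ sin H₀ = 2.1439×0.79864×0.37828 + 0.60182×0.92569×0.84020 = 0.647693 + 0.468074 = 1.115767.
Q̄ = (S₀/π) × [bracket] = (842/π) × 1.115767 = 299.04 W/m².
Ratio Q̄_A / Q̄_B = 33.902 / 299.04 = 0.1134.

Q̄_A / Q̄_B ≈ 0.113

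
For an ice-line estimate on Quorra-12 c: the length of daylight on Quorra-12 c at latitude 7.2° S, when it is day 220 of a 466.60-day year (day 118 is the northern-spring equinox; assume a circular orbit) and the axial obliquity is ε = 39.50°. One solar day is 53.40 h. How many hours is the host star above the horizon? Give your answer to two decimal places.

Solar longitude: λ_s = 360° × (220 − 118)/466.60 = 78.697°.
sin δ = sin 39.50° × sin 78.697° = 0.62374, so δ = +38.590°.
cos H₀ = −tan φ · tan δ = −tan(-7.2°) × tan(+38.590°) = 0.1008, so H₀ = 1.4698 rad = 84.21°.
Daylight = 2H₀/(2π) × 53.40 h = (1.4698/π) × 53.40 = 24.98 h.

24.98 h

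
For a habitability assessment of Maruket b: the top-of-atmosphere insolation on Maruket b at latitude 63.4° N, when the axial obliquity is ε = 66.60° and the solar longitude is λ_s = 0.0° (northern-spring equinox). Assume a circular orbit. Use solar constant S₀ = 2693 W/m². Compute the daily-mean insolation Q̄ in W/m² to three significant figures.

Solar declination: sin δ = sin ε · sin λ_s = sin 66.60° × sin 0.0° = 0.00000, so δ = +0.000°.
cos H₀ = −tan(+63.4°) tan(+0.000°) = -0.0000, H₀ = 1.5708 rad.
Bracket: H₀ sin φ sin δ + cos φ cos δ sin H₀ = 1.5708×0.89415×0.00000 + 0.44776×1.00000×1.00000 = 0.000000 + 0.447760 = 0.447760.
Q̄ = (S₀/π) × [bracket] = (2693/π) × 0.447760 = 383.8 W/m².

Q̄ ≈ 384 W/m²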